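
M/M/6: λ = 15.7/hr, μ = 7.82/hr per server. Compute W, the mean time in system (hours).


a = 2.0077; ρ = 0.3346; P₀ = 0.134098
Lq = P₀·a^c·ρ/(c!(1−ρ)²) = 0.009218
Wq = Lq/λ = 0.009218/15.7 = 0.0005871 hr
W = Wq + 1/μ = 0.0005871 + 0.12788 = 0.12846 hr

Final: 0.12846 hr


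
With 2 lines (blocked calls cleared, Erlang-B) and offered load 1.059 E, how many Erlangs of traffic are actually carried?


B(2,1.059) = 0.214044 (Erlang-B)
Carried load = a(1 − B) = 1.059·(1 − 0.214044) = 1.059·0.785956 = 0.8323 E

Final: 0.8323 Erlangs


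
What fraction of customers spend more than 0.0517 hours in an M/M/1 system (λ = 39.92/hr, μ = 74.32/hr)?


W ~ Exponential(μ−λ) for M/M/1.
μ − λ = 74.32 − 39.92 = 34.4000
P(W > t) = e^{−(μ−λ)t} = e^{−1.7785} = 0.168895

Final: 0.168895


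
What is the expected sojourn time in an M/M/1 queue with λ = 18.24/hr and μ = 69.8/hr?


W = 1/(μ−λ) = 1/(69.8 − 18.24) = 1/51.56 = 0.01939 hr

Final: 0.01939 hr


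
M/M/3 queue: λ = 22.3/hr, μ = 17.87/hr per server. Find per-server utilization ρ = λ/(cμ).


ρ = λ/(cμ) = 22.3/(3·17.87) = 22.3/53.61 = 0.4160

Final: 0.4160


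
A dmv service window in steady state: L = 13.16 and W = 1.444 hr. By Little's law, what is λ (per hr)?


λ = L/W = 13.16/1.444 = 9.1136 /hr

Final: 9.1136 /hr


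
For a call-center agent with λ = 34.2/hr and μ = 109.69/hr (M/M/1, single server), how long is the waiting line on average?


ρ = 34.2/109.69 = 0.3118
Lq = ρ²/(1−ρ) = 0.09721/0.6882 = 0.1413

Final: 0.1413


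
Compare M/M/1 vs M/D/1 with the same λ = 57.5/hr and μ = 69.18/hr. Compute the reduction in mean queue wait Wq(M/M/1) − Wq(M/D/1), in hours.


ρ = 57.5/69.18 = 0.8312
Wq(M/M/1) = ρ/(μ−λ) = 0.8312/11.68 = 0.07116 hr
Wq(M/D/1) = ρ/(2(μ−λ)) = 0.03558 hr
Savings = 0.07116 − 0.03558 = 0.03558 hr

Final: 0.03558 hr


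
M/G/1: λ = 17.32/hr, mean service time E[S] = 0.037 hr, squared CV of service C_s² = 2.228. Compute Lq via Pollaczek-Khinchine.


ρ = λ·E[S] = 17.32·0.037 = 0.6408
Lq = ρ²(1+C_s²)/(2(1−ρ)) = 0.4107·(1+2.228)/(2·0.3592)
= 0.4107·3.2280/0.7183 = 1.84550

Final: 1.84550


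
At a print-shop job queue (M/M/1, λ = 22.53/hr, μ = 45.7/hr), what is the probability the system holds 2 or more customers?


ρ = 22.53/45.7 = 0.4930
P(N ≥ n) = ρ^n = 0.4930^2 = 0.243047

Final: 0.243047


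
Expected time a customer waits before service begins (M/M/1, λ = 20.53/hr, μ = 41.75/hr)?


ρ = 20.53/41.75 = 0.4917
Wq = ρ/(μ−λ) = 0.4917/(41.75 − 20.53) = 0.4917/21.22 = 0.02317 hr

Final: 0.02317 hr


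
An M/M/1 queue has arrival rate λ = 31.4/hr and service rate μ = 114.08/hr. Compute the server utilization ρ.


ρ = λ/μ = 31.4/114.08 = 0.2752

Final: 0.2752


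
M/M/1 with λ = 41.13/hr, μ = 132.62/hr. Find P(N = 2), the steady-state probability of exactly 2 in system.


ρ = 41.13/132.62 = 0.3101
P_n = (1−ρ)·ρ^n = (1 − 0.3101)·0.3101^2 = 0.6899·0.096183 = 0.066354

Final: 0.066354


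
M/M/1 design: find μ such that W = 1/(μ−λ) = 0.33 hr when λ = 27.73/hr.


W = 1/(μ−λ) ⇒ μ − λ = 1/W = 1/0.33 = 3.0303
μ = λ + 1/W = 27.73 + 3.0303 = 30.7603 per hr

Final: 30.7603 /hr


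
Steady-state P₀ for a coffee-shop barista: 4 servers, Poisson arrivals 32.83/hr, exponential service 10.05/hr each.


a = λ/μ = 32.83/10.05 = 3.2667; ρ = a/c = 0.8167
Σ_{k=0}^{3} a^k/k! (terms k=0..3) = 1.00000 + 3.26667 + 5.33556 + 5.80983 = 15.41205
Tail: a^4/(4!(1−ρ)) = 113.87261/(24·0.1833) = 25.88014
P₀ = 1/(15.41205 + 25.88014) = 1/41.29219 = 0.024218

Final: 0.024218


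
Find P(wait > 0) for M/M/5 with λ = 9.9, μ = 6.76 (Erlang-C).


a = λ/μ = 1.4645; ρ = a/5 = 0.2929
P₀ = 0.230871 (from M/M/c formula)
C(c,a) = [a^c/(c!(1−ρ))]·P₀ = [6.73663/(120·0.7071)]·0.230871
= 0.07939·0.230871 = 0.018329

Final: 0.018329


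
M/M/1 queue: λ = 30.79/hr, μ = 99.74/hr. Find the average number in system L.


ρ = λ/μ = 30.79/99.74 = 0.3087
L = ρ/(1−ρ) = 0.3087/(1 − 0.3087) = 0.3087/0.6913 = 0.4466

Final: 0.4466


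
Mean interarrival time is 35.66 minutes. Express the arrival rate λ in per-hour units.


λ = 1/(interarrival time) in consistent units.
1 hour = 60 min, so λ = 60/35.66 = 1.6826 per hour

Final: 1.6826 /hr


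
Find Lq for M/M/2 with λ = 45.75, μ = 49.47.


a = λ/μ = 0.9248; ρ = a/2 = 0.4624
P₀ = 0.367614
Lq = P₀·a^c·ρ / (c!·(1−ρ)²) = 0.367614·0.85526·0.4624/(2·0.28901)
= 0.25151

Final: 0.25151


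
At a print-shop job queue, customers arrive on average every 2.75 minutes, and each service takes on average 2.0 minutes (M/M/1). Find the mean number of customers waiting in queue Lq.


λ = 60/2.75 = 21.8182 /hr
μ = 60/2.0 = 30.0000 /hr
ρ = λ/μ = 21.8182/30.0000 = 0.7273
Lq = ρ²/(1−ρ) = 0.5289/0.2727 = 1.9394

Final: 1.9394


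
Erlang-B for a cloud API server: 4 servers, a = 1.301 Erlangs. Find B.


B(c,a) = (a^c/c!) / Σ_{k=0}^{c} a^k/k!
a^4/4! = 0.119371
Σ terms (k=0..4): 1.00000 + 1.30100 + 0.84630 + 0.36701 + 0.11937 = 3.633684
B = 0.119371/3.633684 = 0.032851

Final: 0.032851


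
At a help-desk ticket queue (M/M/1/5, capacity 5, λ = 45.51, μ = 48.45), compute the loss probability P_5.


ρ = λ/μ = 45.51/48.45 = 0.9393
P_K = (1−ρ)ρ^K/(1−ρ^(K+1)) = (0.06068·0.731249)/(1 − 0.686876)
= 0.044373/0.313124 = 0.141711

Final: 0.141711


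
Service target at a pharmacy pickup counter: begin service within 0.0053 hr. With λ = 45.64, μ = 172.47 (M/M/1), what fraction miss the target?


ρ = 45.64/172.47 = 0.2646
P(Wq > t) = ρ·e^{−(μ−λ)t} = 0.2646·e^{−0.6722}
= 0.2646·0.510585 = 0.135114

Final: 0.135114


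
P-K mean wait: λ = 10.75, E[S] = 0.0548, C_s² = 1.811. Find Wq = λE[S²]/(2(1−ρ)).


ρ = λ·E[S] = 10.75·0.0548 = 0.5891
E[S²] = E[S]²(1+C_s²) = 0.0548²·(1+1.811) = 0.008442
Wq = λ·E[S²]/(2(1−ρ)) = 10.75·0.008442/(2·0.4109) = 0.11042 hr

Final: 0.11042 hr


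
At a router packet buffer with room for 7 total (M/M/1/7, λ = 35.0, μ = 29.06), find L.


ρ = 35.0/29.06 = 1.2044
L = ρ[1 − (K+1)ρ^K + Kρ^(K+1)] / [(1−ρ)(1−ρ^(K+1))]
Numerator: 1.2044·(1 − 8·3.676267 + 7·4.427713) = 3.112009
Denominator: (-0.2044)·(-3.427713) = 0.700641
L = 3.112009/0.700641 = 4.4417

Final: 4.4417


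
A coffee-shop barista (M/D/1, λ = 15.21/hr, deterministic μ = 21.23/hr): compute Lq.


ρ = 15.21/21.23 = 0.7164
M/D/1: Lq = ρ²/(2(1−ρ)) = 0.5133/(2·0.2836) = 0.90507

Final: 0.90507


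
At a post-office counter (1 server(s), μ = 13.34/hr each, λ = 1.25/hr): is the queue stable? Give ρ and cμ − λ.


Total capacity cμ = 1·13.34 = 13.34/hr
ρ = λ/(cμ) = 1.25/13.34 = 0.09370
Stable ⇔ ρ < 1: YES
Spare capacity = cμ − λ = 13.34 − 1.25 = 12.09/hr

Final: ρ = 0.09370; stable; margin = 12.09/hr


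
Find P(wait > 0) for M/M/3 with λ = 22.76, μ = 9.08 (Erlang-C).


a = λ/μ = 2.5066; ρ = a/3 = 0.8355
P₀ = 0.044232 (from M/M/c formula)
C(c,a) = [a^c/(c!(1−ρ))]·P₀ = [15.74923/(6·0.1645)]·0.044232
= 15.96015·0.044232 = 0.705942

Final: 0.705942


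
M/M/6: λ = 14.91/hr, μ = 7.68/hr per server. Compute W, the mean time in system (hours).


a = 1.9414; ρ = 0.3236; P₀ = 0.143325
Lq = P₀·a^c·ρ/(c!(1−ρ)²) = 0.007537
Wq = Lq/λ = 0.007537/14.91 = 0.0005055 hr
W = Wq + 1/μ = 0.0005055 + 0.13021 = 0.13071 hr

Final: 0.13071 hr


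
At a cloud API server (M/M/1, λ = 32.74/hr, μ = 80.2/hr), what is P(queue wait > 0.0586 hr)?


ρ = 32.74/80.2 = 0.4082
P(Wq > t) = ρ·e^{−(μ−λ)t} = 0.4082·e^{−2.7812}
= 0.4082·0.061967 = 0.025297

Final: 0.025297


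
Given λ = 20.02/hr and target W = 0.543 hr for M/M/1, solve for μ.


W = 1/(μ−λ) ⇒ μ − λ = 1/W = 1/0.543 = 1.8416
μ = λ + 1/W = 20.02 + 1.8416 = 21.8616 per hr

Final: 21.8616 /hr


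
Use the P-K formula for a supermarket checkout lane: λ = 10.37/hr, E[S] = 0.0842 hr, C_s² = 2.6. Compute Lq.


ρ = λ·E[S] = 10.37·0.0842 = 0.8732
Lq = ρ²(1+C_s²)/(2(1−ρ)) = 0.7624·(1+2.6)/(2·0.1268)
= 0.7624·3.6000/0.2537 = 10.81876

Final: 10.81876


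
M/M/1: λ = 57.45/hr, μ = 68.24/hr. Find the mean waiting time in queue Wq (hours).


ρ = 57.45/68.24 = 0.8419
Wq = ρ/(μ−λ) = 0.8419/(68.24 − 57.45) = 0.8419/10.79 = 0.07802 hr

Final: 0.07802 hr


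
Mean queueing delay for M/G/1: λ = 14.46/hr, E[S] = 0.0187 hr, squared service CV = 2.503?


ρ = λ·E[S] = 14.46·0.0187 = 0.2704
E[S²] = E[S]²(1+C_s²) = 0.0187²·(1+2.503) = 0.001225
Wq = λ·E[S²]/(2(1−ρ)) = 14.46·0.001225/(2·0.7296) = 0.01214 hr

Final: 0.01214 hr


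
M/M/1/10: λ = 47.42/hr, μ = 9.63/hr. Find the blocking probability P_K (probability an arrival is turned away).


ρ = λ/μ = 47.42/9.63 = 4.9242
P_K = (1−ρ)ρ^K/(1−ρ^(K+1)) = (-3.9242·8382095.897377)/(1 − 41275076.578776)
= -32892980.681399/-41275075.578776 = 0.796921

Final: 0.796921


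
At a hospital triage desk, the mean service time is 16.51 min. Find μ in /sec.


μ = 1/(service time) in consistent units.
1 second = 0.0166667 min, so μ = 0.0166667/16.51 = 0.001009 per second

Final: 0.001009 /sec


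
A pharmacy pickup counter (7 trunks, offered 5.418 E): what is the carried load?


B(7,5.418) = 0.147194 (Erlang-B)
Carried load = a(1 − B) = 5.418·(1 − 0.147194) = 5.418·0.852806 = 4.6205 E

Final: 4.6205 Erlangs


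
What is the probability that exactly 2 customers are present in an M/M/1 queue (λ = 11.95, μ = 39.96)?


ρ = 11.95/39.96 = 0.2990
P_n = (1−ρ)·ρ^n = (1 − 0.2990)·0.2990^2 = 0.7010·0.089430 = 0.062686

Final: 0.062686


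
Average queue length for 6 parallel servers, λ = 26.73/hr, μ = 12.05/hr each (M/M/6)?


a = λ/μ = 2.2183; ρ = a/6 = 0.3697
P₀ = 0.108497
Lq = P₀·a^c·ρ / (c!·(1−ρ)²) = 0.108497·119.14381·0.3697/(720·0.39727)
= 0.01671

Final: 0.01671


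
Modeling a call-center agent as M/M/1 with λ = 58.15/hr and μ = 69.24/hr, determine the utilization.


ρ = λ/μ = 58.15/69.24 = 0.8398

Final: 0.8398


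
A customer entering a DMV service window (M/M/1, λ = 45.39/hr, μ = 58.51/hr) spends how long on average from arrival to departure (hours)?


W = 1/(μ−λ) = 1/(58.51 − 45.39) = 1/13.12 = 0.07622 hr

Final: 0.07622 hr


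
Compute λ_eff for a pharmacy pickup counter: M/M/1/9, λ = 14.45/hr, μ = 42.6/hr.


ρ = 0.3392; P_K = (1−ρ)ρ^9/(1−ρ^10) = 0.00003928
λ_eff = λ(1 − P_K) = 14.45·(1 − 0.00003928) = 14.45·0.999961 = 14.4494 /hr

Final: 14.4494 /hr


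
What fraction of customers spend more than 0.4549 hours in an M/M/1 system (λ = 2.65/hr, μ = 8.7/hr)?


W ~ Exponential(μ−λ) for M/M/1.
μ − λ = 8.7 − 2.65 = 6.0500
P(W > t) = e^{−(μ−λ)t} = e^{−2.7521} = 0.063791

Final: 0.063791


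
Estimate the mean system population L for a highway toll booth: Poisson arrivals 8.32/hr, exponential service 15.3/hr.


ρ = λ/μ = 8.32/15.3 = 0.5438
L = ρ/(1−ρ) = 0.5438/(1 − 0.5438) = 0.5438/0.4562 = 1.1920

Final: 1.1920


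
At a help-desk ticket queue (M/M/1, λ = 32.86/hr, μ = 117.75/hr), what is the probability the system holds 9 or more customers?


ρ = 32.86/117.75 = 0.2791
P(N ≥ n) = ρ^n = 0.2791^9 = 0.00001027

Final: 0.00001027


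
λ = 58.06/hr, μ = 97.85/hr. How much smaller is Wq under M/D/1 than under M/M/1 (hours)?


ρ = 58.06/97.85 = 0.5934
Wq(M/M/1) = ρ/(μ−λ) = 0.5934/39.79 = 0.01491 hr
Wq(M/D/1) = ρ/(2(μ−λ)) = 0.007456 hr
Savings = 0.01491 − 0.007456 = 0.007456 hr

Final: 0.007456 hr


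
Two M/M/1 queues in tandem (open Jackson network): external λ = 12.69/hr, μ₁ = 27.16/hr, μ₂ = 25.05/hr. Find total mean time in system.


Each node sees arrival rate λ = 12.69/hr (tandem ⇒ throughput preserved).
W₁ = 1/(μ₁−λ) = 1/(27.16−12.69) = 0.06911 hr
W₂ = 1/(μ₂−λ) = 1/(25.05−12.69) = 0.08091 hr
W_total = W₁ + W₂ = 0.06911 + 0.08091 = 0.15001 hr

Final: 0.15001 hr


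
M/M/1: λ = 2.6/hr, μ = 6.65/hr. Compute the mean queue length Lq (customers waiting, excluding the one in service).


ρ = 2.6/6.65 = 0.3910
Lq = ρ²/(1−ρ) = 0.1529/0.6090 = 0.2510

Final: 0.2510


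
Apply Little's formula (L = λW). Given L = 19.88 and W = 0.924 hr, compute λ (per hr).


λ = L/W = 19.88/0.924 = 21.5152 /hr

Final: 21.5152 /hr


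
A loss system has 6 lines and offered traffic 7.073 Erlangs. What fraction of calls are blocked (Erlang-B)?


B(c,a) = (a^c/c!) / Σ_{k=0}^{c} a^k/k!
a^6/6! = 173.895944
Σ terms (k=0..6): 1.00000 + 7.07300 + 25.01366 + 58.97388 + 104.28057 + 147.51529 + 173.89594 = 517.752352
B = 173.895944/517.752352 = 0.335867

Final: 0.335867


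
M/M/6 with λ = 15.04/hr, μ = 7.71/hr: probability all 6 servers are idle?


a = λ/μ = 15.04/7.71 = 1.9507; ρ = a/c = 0.3251
Σ_{k=0}^{5} a^k/k! (terms k=0..5) = 1.00000 + 1.95071 + 1.90264 + 1.23717 + 0.60334 + 0.23539 = 6.92925
Tail: a^6/(6!(1−ρ)) = 55.10116/(720·0.6749) = 0.11340
P₀ = 1/(6.92925 + 0.11340) = 1/7.04265 = 0.141992

Final: 0.141992


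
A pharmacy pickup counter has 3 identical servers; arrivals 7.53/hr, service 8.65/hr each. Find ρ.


ρ = λ/(cμ) = 7.53/(3·8.65) = 7.53/25.95 = 0.2902

Final: 0.2902


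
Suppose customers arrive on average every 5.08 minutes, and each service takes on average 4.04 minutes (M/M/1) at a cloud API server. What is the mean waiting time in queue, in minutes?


λ = 60/5.08 = 11.8110 /hr
μ = 60/4.04 = 14.8515 /hr
ρ = λ/μ = 11.8110/14.8515 = 0.7953
Wq = ρ/(μ−λ) = 0.7953/(14.8515−11.8110) = 0.26156 hr
In minutes: 0.26156·60 = 15.694 min

Final: 15.694 min


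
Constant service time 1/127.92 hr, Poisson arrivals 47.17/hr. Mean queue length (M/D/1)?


ρ = 47.17/127.92 = 0.3687
M/D/1: Lq = ρ²/(2(1−ρ)) = 0.1360/(2·0.6313) = 0.10770

Final: 0.10770


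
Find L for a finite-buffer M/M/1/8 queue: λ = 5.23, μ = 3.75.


ρ = 5.23/3.75 = 1.3947
L = ρ[1 − (K+1)ρ^K + Kρ^(K+1)] / [(1−ρ)(1−ρ^(K+1))]
Numerator: 1.3947·(1 − 9·14.314078 + 8·19.963367) = 44.462304
Denominator: (-0.3947)·(-18.963367) = 7.484209
L = 44.462304/7.484209 = 5.9408

Final: 5.9408


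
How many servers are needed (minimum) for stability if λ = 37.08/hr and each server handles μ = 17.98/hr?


Stability requires cμ > λ ⇔ c > λ/μ.
λ/μ = 37.08/17.98 = 2.0623
Minimum integer c = ⌊2.0623⌋ + 1 = 3
Check: 3·17.98 = 53.94 > 37.08, while 2·17.98 = 35.96 ≤ 37.08

Final: 3 servers


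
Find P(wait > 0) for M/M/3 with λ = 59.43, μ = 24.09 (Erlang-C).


a = λ/μ = 2.4670; ρ = a/3 = 0.8223
P₀ = 0.048556 (from M/M/c formula)
C(c,a) = [a^c/(c!(1−ρ))]·P₀ = [15.01436/(6·0.1777)]·0.048556
= 14.08473·0.048556 = 0.683898

Final: 0.683898


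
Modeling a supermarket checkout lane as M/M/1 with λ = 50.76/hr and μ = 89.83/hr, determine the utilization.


ρ = λ/μ = 50.76/89.83 = 0.5651

Final: 0.5651


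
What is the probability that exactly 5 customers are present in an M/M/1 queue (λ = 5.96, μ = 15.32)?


ρ = 5.96/15.32 = 0.3890
P_n = (1−ρ)·ρ^n = (1 − 0.3890)·0.3890^5 = 0.6110·0.008911 = 0.005444

Final: 0.005444


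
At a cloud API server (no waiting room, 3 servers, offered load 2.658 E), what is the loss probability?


B(c,a) = (a^c/c!) / Σ_{k=0}^{c} a^k/k!
a^3/3! = 3.129779
Σ terms (k=0..3): 1.00000 + 2.65800 + 3.53248 + 3.12978 = 10.320261
B = 3.129779/10.320261 = 0.303265

Final: 0.303265


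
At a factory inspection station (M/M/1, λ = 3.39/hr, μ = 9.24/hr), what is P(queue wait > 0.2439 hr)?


ρ = 3.39/9.24 = 0.3669
P(Wq > t) = ρ·e^{−(μ−λ)t} = 0.3669·e^{−1.4268}
= 0.3669·0.240072 = 0.088078

Final: 0.088078


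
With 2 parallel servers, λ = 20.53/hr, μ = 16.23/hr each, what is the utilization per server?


ρ = λ/(cμ) = 20.53/(2·16.23) = 20.53/32.46 = 0.6325

Final: 0.6325


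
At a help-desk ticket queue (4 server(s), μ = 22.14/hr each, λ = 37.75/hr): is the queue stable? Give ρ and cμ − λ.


Total capacity cμ = 4·22.14 = 88.56/hr
ρ = λ/(cμ) = 37.75/88.56 = 0.4263
Stable ⇔ ρ < 1: YES
Spare capacity = cμ − λ = 88.56 − 37.75 = 50.81/hr

Final: ρ = 0.4263; stable; margin = 50.81/hr


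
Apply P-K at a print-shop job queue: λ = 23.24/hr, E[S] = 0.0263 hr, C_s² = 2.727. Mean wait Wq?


ρ = λ·E[S] = 23.24·0.0263 = 0.6112
E[S²] = E[S]²(1+C_s²) = 0.0263²·(1+2.727) = 0.002578
Wq = λ·E[S²]/(2(1−ρ)) = 23.24·0.002578/(2·0.3888) = 0.07705 hr

Final: 0.07705 hr


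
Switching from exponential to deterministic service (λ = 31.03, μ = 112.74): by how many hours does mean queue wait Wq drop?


ρ = 31.03/112.74 = 0.2752
Wq(M/M/1) = ρ/(μ−λ) = 0.2752/81.71 = 0.003368 hr
Wq(M/D/1) = ρ/(2(μ−λ)) = 0.001684 hr
Savings = 0.003368 − 0.001684 = 0.001684 hr

Final: 0.001684 hr


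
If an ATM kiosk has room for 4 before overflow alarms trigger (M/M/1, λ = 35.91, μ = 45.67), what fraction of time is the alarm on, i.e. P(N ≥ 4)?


ρ = 35.91/45.67 = 0.7863
P(N ≥ n) = ρ^n = 0.7863^4 = 0.382241

Final: 0.382241


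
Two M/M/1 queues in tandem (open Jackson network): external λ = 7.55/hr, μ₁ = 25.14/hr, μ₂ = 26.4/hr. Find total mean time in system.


Each node sees arrival rate λ = 7.55/hr (tandem ⇒ throughput preserved).
W₁ = 1/(μ₁−λ) = 1/(25.14−7.55) = 0.05685 hr
W₂ = 1/(μ₂−λ) = 1/(26.4−7.55) = 0.05305 hr
W_total = W₁ + W₂ = 0.05685 + 0.05305 = 0.10990 hr

Final: 0.10990 hr


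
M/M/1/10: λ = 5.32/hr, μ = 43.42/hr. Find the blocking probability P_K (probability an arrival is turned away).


ρ = λ/μ = 5.32/43.42 = 0.1225
P_K = (1−ρ)ρ^K/(1−ρ^(K+1)) = (0.8775·7.625e-10)/(1 − 9.342e-11)
= 6.690e-10/1.000000 = 6.690e-10

Final: 6.690e-10


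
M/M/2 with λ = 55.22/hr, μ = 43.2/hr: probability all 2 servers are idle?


a = λ/μ = 55.22/43.2 = 1.2782; ρ = a/c = 0.6391
Σ_{k=0}^{1} a^k/k! (terms k=0..1) = 1.00000 + 1.27824 = 2.27824
Tail: a^2/(2!(1−ρ)) = 1.63390/(2·0.3609) = 2.26377
P₀ = 1/(2.27824 + 2.26377) = 1/4.54201 = 0.220167

Final: 0.220167


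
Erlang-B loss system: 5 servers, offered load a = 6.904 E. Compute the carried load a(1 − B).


B(5,6.904) = 0.419005 (Erlang-B)
Carried load = a(1 − B) = 6.904·(1 − 0.419005) = 6.904·0.580995 = 4.0112 E

Final: 4.0112 Erlangs


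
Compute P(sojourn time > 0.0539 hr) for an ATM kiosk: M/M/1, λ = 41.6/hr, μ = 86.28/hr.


W ~ Exponential(μ−λ) for M/M/1.
μ − λ = 86.28 − 41.6 = 44.6800
P(W > t) = e^{−(μ−λ)t} = e^{−2.4083} = 0.089972

Final: 0.089972


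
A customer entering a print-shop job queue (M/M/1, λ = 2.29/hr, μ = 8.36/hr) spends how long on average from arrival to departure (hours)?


W = 1/(μ−λ) = 1/(8.36 − 2.29) = 1/6.07 = 0.1647 hr

Final: 0.1647 hr


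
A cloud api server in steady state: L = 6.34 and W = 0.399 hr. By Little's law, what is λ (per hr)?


λ = L/W = 6.34/0.399 = 15.8897 /hr

Final: 15.8897 /hr


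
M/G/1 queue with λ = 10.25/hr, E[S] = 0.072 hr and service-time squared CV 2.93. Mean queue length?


ρ = λ·E[S] = 10.25·0.072 = 0.7380
Lq = ρ²(1+C_s²)/(2(1−ρ)) = 0.5446·(1+2.93)/(2·0.2620)
= 0.5446·3.9300/0.5240 = 4.08483

Final: 4.08483


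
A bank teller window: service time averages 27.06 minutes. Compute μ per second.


μ = 1/(service time) in consistent units.
1 second = 0.0166667 min, so μ = 0.0166667/27.06 = 0.0006159 per second

Final: 0.0006159 /sec


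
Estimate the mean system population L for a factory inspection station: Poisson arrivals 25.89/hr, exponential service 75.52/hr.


ρ = λ/μ = 25.89/75.52 = 0.3428
L = ρ/(1−ρ) = 0.3428/(1 − 0.3428) = 0.3428/0.6572 = 0.5217

Final: 0.5217


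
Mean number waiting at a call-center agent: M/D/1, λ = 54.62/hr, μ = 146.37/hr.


ρ = 54.62/146.37 = 0.3732
M/D/1: Lq = ρ²/(2(1−ρ)) = 0.1393/(2·0.6268) = 0.11107

Final: 0.11107


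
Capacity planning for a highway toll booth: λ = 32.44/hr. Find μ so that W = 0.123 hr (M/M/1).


W = 1/(μ−λ) ⇒ μ − λ = 1/W = 1/0.123 = 8.1301
μ = λ + 1/W = 32.44 + 8.1301 = 40.5701 per hr

Final: 40.5701 /hr


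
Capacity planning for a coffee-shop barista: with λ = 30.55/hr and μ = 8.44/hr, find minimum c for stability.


Stability requires cμ > λ ⇔ c > λ/μ.
λ/μ = 30.55/8.44 = 3.6197
Minimum integer c = ⌊3.6197⌋ + 1 = 4
Check: 4·8.44 = 33.76 > 30.55, while 3·8.44 = 25.32 ≤ 30.55

Final: 4 servers


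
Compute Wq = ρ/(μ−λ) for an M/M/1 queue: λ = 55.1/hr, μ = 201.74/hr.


ρ = 55.1/201.74 = 0.2731
Wq = ρ/(μ−λ) = 0.2731/(201.74 − 55.1) = 0.2731/146.64 = 0.001863 hr

Final: 0.001863 hr


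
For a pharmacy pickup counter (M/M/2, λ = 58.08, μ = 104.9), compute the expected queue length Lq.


a = λ/μ = 0.5537; ρ = a/2 = 0.2768
P₀ = 0.566373
Lq = P₀·a^c·ρ / (c!·(1−ρ)²) = 0.566373·0.30655·0.2768/(2·0.52297)
= 0.04595

Final: 0.04595


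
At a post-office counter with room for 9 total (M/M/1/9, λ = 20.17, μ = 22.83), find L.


ρ = 20.17/22.83 = 0.8835
L = ρ[1 − (K+1)ρ^K + Kρ^(K+1)] / [(1−ρ)(1−ρ^(K+1))]
Numerator: 0.8835·(1 − 10·0.327944 + 9·0.289734) = 0.289931
Denominator: (0.1165)·(0.710266) = 0.082755
L = 0.289931/0.082755 = 3.5035

Final: 3.5035


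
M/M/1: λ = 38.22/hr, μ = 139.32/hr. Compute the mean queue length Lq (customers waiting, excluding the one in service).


ρ = 38.22/139.32 = 0.2743
Lq = ρ²/(1−ρ) = 0.07526/0.7257 = 0.1037

Final: 0.1037


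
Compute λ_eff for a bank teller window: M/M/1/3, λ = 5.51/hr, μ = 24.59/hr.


ρ = 0.2241; P_K = (1−ρ)ρ^3/(1−ρ^4) = 0.008752
λ_eff = λ(1 − P_K) = 5.51·(1 − 0.008752) = 5.51·0.991248 = 5.4618 /hr

Final: 5.4618 /hr


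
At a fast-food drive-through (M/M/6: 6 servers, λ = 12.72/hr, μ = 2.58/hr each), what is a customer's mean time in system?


a = 4.9302; ρ = 0.8217; P₀ = 0.005030
Lq = P₀·a^c·ρ/(c!(1−ρ)²) = 2.59322
Wq = Lq/λ = 2.59322/12.72 = 0.20387 hr
W = Wq + 1/μ = 0.20387 + 0.38760 = 0.59147 hr

Final: 0.59147 hr


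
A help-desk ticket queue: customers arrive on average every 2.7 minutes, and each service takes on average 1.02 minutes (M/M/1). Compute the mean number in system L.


λ = 60/2.7 = 22.2222 /hr
μ = 60/1.02 = 58.8235 /hr
ρ = λ/μ = 22.2222/58.8235 = 0.3778
L = ρ/(1−ρ) = 0.3778/0.6222 = 0.6071

Final: 0.6071


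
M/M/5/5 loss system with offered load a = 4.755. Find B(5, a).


B(c,a) = (a^c/c!) / Σ_{k=0}^{c} a^k/k!
a^5/5! = 20.256824
Σ terms (k=0..5): 1.00000 + 4.75500 + 11.30501 + 17.91844 + 21.30055 + 20.25682 = 76.535833
B = 20.256824/76.535833 = 0.264671

Final: 0.264671


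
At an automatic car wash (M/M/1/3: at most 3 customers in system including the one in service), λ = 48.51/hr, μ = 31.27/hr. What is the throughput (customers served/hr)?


ρ = 1.5513; P_K = (1−ρ)ρ^3/(1−ρ^4) = 0.429557
λ_eff = λ(1 − P_K) = 48.51·(1 − 0.429557) = 48.51·0.570443 = 27.6722 /hr

Final: 27.6722 /hr


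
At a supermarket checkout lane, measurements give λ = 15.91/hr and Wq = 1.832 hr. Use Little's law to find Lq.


Lq = λWq = 15.91·1.832 = 29.1471

Final: 29.1471


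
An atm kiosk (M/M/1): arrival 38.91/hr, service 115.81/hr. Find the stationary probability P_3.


ρ = 38.91/115.81 = 0.3360
P_n = (1−ρ)·ρ^n = (1 − 0.3360)·0.3360^3 = 0.6640·0.037927 = 0.025184

Final: 0.025184


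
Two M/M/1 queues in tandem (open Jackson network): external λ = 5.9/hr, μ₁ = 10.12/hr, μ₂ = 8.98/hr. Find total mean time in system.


Each node sees arrival rate λ = 5.9/hr (tandem ⇒ throughput preserved).
W₁ = 1/(μ₁−λ) = 1/(10.12−5.9) = 0.23697 hr
W₂ = 1/(μ₂−λ) = 1/(8.98−5.9) = 0.32468 hr
W_total = W₁ + W₂ = 0.23697 + 0.32468 = 0.56164 hr

Final: 0.56164 hr


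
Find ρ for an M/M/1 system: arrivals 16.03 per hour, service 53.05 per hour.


ρ = λ/μ = 16.03/53.05 = 0.3022

Final: 0.3022


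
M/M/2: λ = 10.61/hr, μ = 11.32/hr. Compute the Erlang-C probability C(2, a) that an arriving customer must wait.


a = λ/μ = 0.9373; ρ = a/2 = 0.4686
P₀ = 0.361805 (from M/M/c formula)
C(c,a) = [a^c/(c!(1−ρ))]·P₀ = [0.87849/(2·0.5314)]·0.361805
= 0.82664·0.361805 = 0.299084

Final: 0.299084


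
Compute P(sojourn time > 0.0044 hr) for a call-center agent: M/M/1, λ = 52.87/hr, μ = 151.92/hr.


W ~ Exponential(μ−λ) for M/M/1.
μ − λ = 151.92 − 52.87 = 99.0500
P(W > t) = e^{−(μ−λ)t} = e^{−0.4358} = 0.646734

Final: 0.646734


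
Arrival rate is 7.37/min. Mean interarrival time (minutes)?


Mean interarrival time = 1/λ = 1/7.37 minute = 0.13569 minute
In minutes: 0.13569 × 1 = 0.1357 min

Final: 0.1357 min


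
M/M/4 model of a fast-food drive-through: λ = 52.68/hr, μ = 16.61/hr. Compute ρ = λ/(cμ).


ρ = λ/(cμ) = 52.68/(4·16.61) = 52.68/66.44 = 0.7929

Final: 0.7929


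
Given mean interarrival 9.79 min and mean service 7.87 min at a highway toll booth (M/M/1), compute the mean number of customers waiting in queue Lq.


λ = 60/9.79 = 6.1287 /hr
μ = 60/7.87 = 7.6239 /hr
ρ = λ/μ = 6.1287/7.6239 = 0.8039
Lq = ρ²/(1−ρ) = 0.6462/0.1961 = 3.2951

Final: 3.2951


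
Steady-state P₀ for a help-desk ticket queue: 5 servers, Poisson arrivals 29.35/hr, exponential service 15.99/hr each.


a = λ/μ = 29.35/15.99 = 1.8355; ρ = a/c = 0.3671
Σ_{k=0}^{4} a^k/k! (terms k=0..4) = 1.00000 + 1.83552 + 1.68457 + 1.03069 + 0.47296 = 6.02375
Tail: a^5/(5!(1−ρ)) = 20.83523/(120·0.6329) = 0.27434
P₀ = 1/(6.02375 + 0.27434) = 1/6.29808 = 0.158778

Final: 0.158778


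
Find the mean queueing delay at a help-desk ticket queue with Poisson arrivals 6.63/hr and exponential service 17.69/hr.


ρ = 6.63/17.69 = 0.3748
Wq = ρ/(μ−λ) = 0.3748/(17.69 − 6.63) = 0.3748/11.06 = 0.03389 hr

Final: 0.03389 hr


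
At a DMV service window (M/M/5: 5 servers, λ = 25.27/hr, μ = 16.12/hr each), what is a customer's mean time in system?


a = 1.5676; ρ = 0.3135; P₀ = 0.208120
Lq = P₀·a^c·ρ/(c!(1−ρ)²) = 0.01092
Wq = Lq/λ = 0.01092/25.27 = 0.0004323 hr
W = Wq + 1/μ = 0.0004323 + 0.06203 = 0.06247 hr

Final: 0.06247 hr


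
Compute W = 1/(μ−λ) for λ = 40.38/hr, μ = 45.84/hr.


W = 1/(μ−λ) = 1/(45.84 − 40.38) = 1/5.46 = 0.1832 hr

Final: 0.1832 hr


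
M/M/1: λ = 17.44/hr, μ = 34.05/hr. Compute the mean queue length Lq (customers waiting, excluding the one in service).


ρ = 17.44/34.05 = 0.5122
Lq = ρ²/(1−ρ) = 0.2623/0.4878 = 0.5378

Final: 0.5378


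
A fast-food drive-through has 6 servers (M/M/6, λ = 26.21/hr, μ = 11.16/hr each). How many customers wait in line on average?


a = λ/μ = 2.3486; ρ = a/6 = 0.3914
P₀ = 0.095134
Lq = P₀·a^c·ρ / (c!·(1−ρ)²) = 0.095134·167.80966·0.3914/(720·0.37036)
= 0.02343

Final: 0.02343


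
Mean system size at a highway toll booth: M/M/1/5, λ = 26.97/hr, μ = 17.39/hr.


ρ = 26.97/17.39 = 1.5509
L = ρ[1 − (K+1)ρ^K + Kρ^(K+1)] / [(1−ρ)(1−ρ^(K+1))]
Numerator: 1.5509·(1 − 6·8.972363 + 5·13.915159) = 25.964434
Denominator: (-0.5509)·(-12.915159) = 7.114849
L = 25.964434/7.114849 = 3.6493

Final: 3.6493


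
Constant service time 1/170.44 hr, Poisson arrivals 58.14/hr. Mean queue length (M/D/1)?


ρ = 58.14/170.44 = 0.3411
M/D/1: Lq = ρ²/(2(1−ρ)) = 0.1164/(2·0.6589) = 0.08830

Final: 0.08830


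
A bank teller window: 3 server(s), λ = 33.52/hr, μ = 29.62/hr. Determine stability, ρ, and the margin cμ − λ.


Total capacity cμ = 3·29.62 = 88.86/hr
ρ = λ/(cμ) = 33.52/88.86 = 0.3772
Stable ⇔ ρ < 1: YES
Spare capacity = cμ − λ = 88.86 − 33.52 = 55.34/hr

Final: ρ = 0.3772; stable; margin = 55.34/hr


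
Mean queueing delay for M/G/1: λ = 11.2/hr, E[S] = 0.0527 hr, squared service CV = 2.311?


ρ = λ·E[S] = 11.2·0.0527 = 0.5902
E[S²] = E[S]²(1+C_s²) = 0.0527²·(1+2.311) = 0.009196
Wq = λ·E[S²]/(2(1−ρ)) = 11.2·0.009196/(2·0.4098) = 0.12567 hr

Final: 0.12567 hr


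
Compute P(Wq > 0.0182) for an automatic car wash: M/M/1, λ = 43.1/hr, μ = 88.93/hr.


ρ = 43.1/88.93 = 0.4847
P(Wq > t) = ρ·e^{−(μ−λ)t} = 0.4847·e^{−0.8341}
= 0.4847·0.434263 = 0.210466

Final: 0.210466


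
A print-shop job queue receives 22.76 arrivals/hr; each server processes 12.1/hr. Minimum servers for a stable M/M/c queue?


Stability requires cμ > λ ⇔ c > λ/μ.
λ/μ = 22.76/12.1 = 1.8810
Minimum integer c = ⌊1.8810⌋ + 1 = 2
Check: 2·12.1 = 24.20 > 22.76, while 1·12.1 = 12.10 ≤ 22.76

Final: 2 servers


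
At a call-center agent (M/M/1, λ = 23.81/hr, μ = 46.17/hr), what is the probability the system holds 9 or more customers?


ρ = 23.81/46.17 = 0.5157
P(N ≥ n) = ρ^n = 0.5157^9 = 0.002580

Final: 0.002580


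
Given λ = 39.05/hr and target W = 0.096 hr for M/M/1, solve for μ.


W = 1/(μ−λ) ⇒ μ − λ = 1/W = 1/0.096 = 10.4167
μ = λ + 1/W = 39.05 + 10.4167 = 49.4667 per hr

Final: 49.4667 /hr


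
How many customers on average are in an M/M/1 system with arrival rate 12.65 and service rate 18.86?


ρ = λ/μ = 12.65/18.86 = 0.6707
L = ρ/(1−ρ) = 0.6707/(1 − 0.6707) = 0.6707/0.3293 = 2.0370

Final: 2.0370


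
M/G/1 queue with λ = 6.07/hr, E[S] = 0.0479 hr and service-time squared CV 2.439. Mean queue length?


ρ = λ·E[S] = 6.07·0.0479 = 0.2908
Lq = ρ²(1+C_s²)/(2(1−ρ)) = 0.08454·(1+2.439)/(2·0.7092)
= 0.08454·3.4390/1.4185 = 0.20495

Final: 0.20495


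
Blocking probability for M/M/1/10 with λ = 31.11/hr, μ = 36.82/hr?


ρ = λ/μ = 31.11/36.82 = 0.8449
P_K = (1−ρ)ρ^K/(1−ρ^(K+1)) = (0.1551·0.185422)/(1 − 0.156667)
= 0.028755/0.843333 = 0.034097

Final: 0.034097


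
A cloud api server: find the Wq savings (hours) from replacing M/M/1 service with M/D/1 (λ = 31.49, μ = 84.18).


ρ = 31.49/84.18 = 0.3741
Wq(M/M/1) = ρ/(μ−λ) = 0.3741/52.69 = 0.007100 hr
Wq(M/D/1) = ρ/(2(μ−λ)) = 0.003550 hr
Savings = 0.007100 − 0.003550 = 0.003550 hr

Final: 0.003550 hr


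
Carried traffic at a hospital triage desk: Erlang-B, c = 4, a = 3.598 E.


B(4,3.598) = 0.270478 (Erlang-B)
Carried load = a(1 − B) = 3.598·(1 − 0.270478) = 3.598·0.729522 = 2.6248 E

Final: 2.6248 Erlangs


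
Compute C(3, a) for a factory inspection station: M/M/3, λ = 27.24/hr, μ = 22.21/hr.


a = λ/μ = 1.2265; ρ = a/3 = 0.4088
P₀ = 0.285819 (from M/M/c formula)
C(c,a) = [a^c/(c!(1−ρ))]·P₀ = [1.84491/(6·0.5912)]·0.285819
= 0.52013·0.285819 = 0.148662

Final: 0.148662


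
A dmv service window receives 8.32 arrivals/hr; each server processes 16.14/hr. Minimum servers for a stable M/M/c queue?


Stability requires cμ > λ ⇔ c > λ/μ.
λ/μ = 8.32/16.14 = 0.5155
Minimum integer c = ⌊0.5155⌋ + 1 = 1
Check: 1·16.14 = 16.14 > 8.32, while 0·16.14 = 0.00 ≤ 8.32

Final: 1 servers


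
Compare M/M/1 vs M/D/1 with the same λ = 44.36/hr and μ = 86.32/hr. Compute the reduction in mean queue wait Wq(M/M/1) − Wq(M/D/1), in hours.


ρ = 44.36/86.32 = 0.5139
Wq(M/M/1) = ρ/(μ−λ) = 0.5139/41.96 = 0.01225 hr
Wq(M/D/1) = ρ/(2(μ−λ)) = 0.006124 hr
Savings = 0.01225 − 0.006124 = 0.006124 hr

Final: 0.006124 hr


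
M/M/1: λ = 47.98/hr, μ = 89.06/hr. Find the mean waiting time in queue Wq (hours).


ρ = 47.98/89.06 = 0.5387
Wq = ρ/(μ−λ) = 0.5387/(89.06 − 47.98) = 0.5387/41.08 = 0.01311 hr

Final: 0.01311 hr


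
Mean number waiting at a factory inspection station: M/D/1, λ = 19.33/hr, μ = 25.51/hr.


ρ = 19.33/25.51 = 0.7577
M/D/1: Lq = ρ²/(2(1−ρ)) = 0.5742/(2·0.2423) = 1.18504

Final: 1.18504


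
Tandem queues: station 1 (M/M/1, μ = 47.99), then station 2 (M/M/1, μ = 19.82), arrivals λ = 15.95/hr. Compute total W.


Each node sees arrival rate λ = 15.95/hr (tandem ⇒ throughput preserved).
W₁ = 1/(μ₁−λ) = 1/(47.99−15.95) = 0.03121 hr
W₂ = 1/(μ₂−λ) = 1/(19.82−15.95) = 0.25840 hr
W_total = W₁ + W₂ = 0.03121 + 0.25840 = 0.28961 hr

Final: 0.28961 hr


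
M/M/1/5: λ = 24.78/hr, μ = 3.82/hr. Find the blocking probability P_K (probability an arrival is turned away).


ρ = λ/μ = 24.78/3.82 = 6.4869
P_K = (1−ρ)ρ^K/(1−ρ^(K+1)) = (-5.4869·11486.552335)/(1 − 74512.242632)
= -63025.690297/-74511.242632 = 0.845855

Final: 0.845855


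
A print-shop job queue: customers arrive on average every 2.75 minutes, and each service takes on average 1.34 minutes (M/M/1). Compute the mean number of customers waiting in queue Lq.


λ = 60/2.75 = 21.8182 /hr
μ = 60/1.34 = 44.7761 /hr
ρ = λ/μ = 21.8182/44.7761 = 0.4873
Lq = ρ²/(1−ρ) = 0.2374/0.5127 = 0.4631

Final: 0.4631


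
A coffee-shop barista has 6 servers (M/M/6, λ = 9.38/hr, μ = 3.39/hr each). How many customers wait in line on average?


a = λ/μ = 2.7670; ρ = a/6 = 0.4612
P₀ = 0.062204
Lq = P₀·a^c·ρ / (c!·(1−ρ)²) = 0.062204·448.76486·0.4612/(720·0.29035)
= 0.06158

Final: 0.06158


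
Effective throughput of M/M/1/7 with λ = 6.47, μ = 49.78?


ρ = 0.1300; P_K = (1−ρ)ρ^7/(1−ρ^8) = 0.0000005451
λ_eff = λ(1 − P_K) = 6.47·(1 − 0.0000005451) = 6.47·0.999999 = 6.4700 /hr

Final: 6.4700 /hr


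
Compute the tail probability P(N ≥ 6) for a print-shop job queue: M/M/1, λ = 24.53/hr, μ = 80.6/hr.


ρ = 24.53/80.6 = 0.3043
P(N ≥ n) = ρ^n = 0.3043^6 = 0.0007946

Final: 0.0007946


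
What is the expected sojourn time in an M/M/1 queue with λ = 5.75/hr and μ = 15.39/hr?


W = 1/(μ−λ) = 1/(15.39 − 5.75) = 1/9.64 = 0.1037 hr

Final: 0.1037 hr


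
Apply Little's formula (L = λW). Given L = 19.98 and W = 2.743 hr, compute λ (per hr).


λ = L/W = 19.98/2.743 = 7.2840 /hr

Final: 7.2840 /hr


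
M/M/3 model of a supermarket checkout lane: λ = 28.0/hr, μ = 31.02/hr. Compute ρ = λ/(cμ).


ρ = λ/(cμ) = 28.0/(3·31.02) = 28.0/93.06 = 0.3009

Final: 0.3009


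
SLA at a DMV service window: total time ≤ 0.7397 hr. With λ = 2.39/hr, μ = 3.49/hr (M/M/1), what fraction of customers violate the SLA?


W ~ Exponential(μ−λ) for M/M/1.
μ − λ = 3.49 − 2.39 = 1.1000
P(W > t) = e^{−(μ−λ)t} = e^{−0.8137} = 0.443228

Final: 0.443228


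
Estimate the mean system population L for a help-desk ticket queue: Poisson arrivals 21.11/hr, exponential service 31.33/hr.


ρ = λ/μ = 21.11/31.33 = 0.6738
L = ρ/(1−ρ) = 0.6738/(1 − 0.6738) = 0.6738/0.3262 = 2.0656

Final: 2.0656


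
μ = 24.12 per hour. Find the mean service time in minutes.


Mean service time = 1/μ = 1/24.12 hour = 0.04146 hour
In minutes: 0.04146 × 60 = 2.4876 min

Final: 2.4876 min


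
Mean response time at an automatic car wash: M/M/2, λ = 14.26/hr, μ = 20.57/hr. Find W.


a = 0.6932; ρ = 0.3466; P₀ = 0.485199
Lq = P₀·a^c·ρ/(c!(1−ρ)²) = 0.09466
Wq = Lq/λ = 0.09466/14.26 = 0.006638 hr
W = Wq + 1/μ = 0.006638 + 0.04861 = 0.05525 hr

Final: 0.05525 hr


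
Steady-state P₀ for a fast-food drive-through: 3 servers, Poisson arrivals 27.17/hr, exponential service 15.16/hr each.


a = λ/μ = 27.17/15.16 = 1.7922; ρ = a/c = 0.5974
Σ_{k=0}^{2} a^k/k! (terms k=0..2) = 1.00000 + 1.79222 + 1.60602 = 4.39824
Tail: a^3/(3!(1−ρ)) = 5.75667/(6·0.4026) = 2.38315
P₀ = 1/(4.39824 + 2.38315) = 1/6.78139 = 0.147462

Final: 0.147462


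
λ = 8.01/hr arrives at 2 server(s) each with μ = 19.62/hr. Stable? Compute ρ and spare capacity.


Total capacity cμ = 2·19.62 = 39.24/hr
ρ = λ/(cμ) = 8.01/39.24 = 0.2041
Stable ⇔ ρ < 1: YES
Spare capacity = cμ − λ = 39.24 − 8.01 = 31.23/hr

Final: ρ = 0.2041; stable; margin = 31.23/hr


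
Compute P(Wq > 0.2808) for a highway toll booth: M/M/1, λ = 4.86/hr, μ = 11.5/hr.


ρ = 4.86/11.5 = 0.4226
P(Wq > t) = ρ·e^{−(μ−λ)t} = 0.4226·e^{−1.8645}
= 0.4226·0.154972 = 0.065492

Final: 0.065492


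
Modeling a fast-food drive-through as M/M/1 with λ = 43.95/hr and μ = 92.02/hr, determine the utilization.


ρ = λ/μ = 43.95/92.02 = 0.4776

Final: 0.4776


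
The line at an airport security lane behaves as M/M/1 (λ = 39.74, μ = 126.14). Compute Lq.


ρ = 39.74/126.14 = 0.3150
Lq = ρ²/(1−ρ) = 0.09925/0.6850 = 0.1449

Final: 0.1449


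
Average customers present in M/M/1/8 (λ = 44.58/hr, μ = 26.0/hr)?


ρ = 44.58/26.0 = 1.7146
L = ρ[1 − (K+1)ρ^K + Kρ^(K+1)] / [(1−ρ)(1−ρ^(K+1))]
Numerator: 1.7146·(1 − 9·74.702258 + 8·128.085641) = 605.884731
Denominator: (-0.7146)·(-127.085641) = 90.817354
L = 605.884731/90.817354 = 6.6715

Final: 6.6715


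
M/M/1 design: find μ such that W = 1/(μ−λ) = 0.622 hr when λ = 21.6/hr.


W = 1/(μ−λ) ⇒ μ − λ = 1/W = 1/0.622 = 1.6077
μ = λ + 1/W = 21.6 + 1.6077 = 23.2077 per hr

Final: 23.2077 /hr


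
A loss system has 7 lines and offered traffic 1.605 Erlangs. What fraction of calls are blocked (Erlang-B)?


B(c,a) = (a^c/c!) / Σ_{k=0}^{c} a^k/k!
a^7/7! = 0.005444
Σ terms (k=0..7): 1.00000 + 1.60500 + 1.28801 + 0.68909 + 0.27650 + 0.08876 + 0.02374 + 0.005444 = 4.976536
B = 0.005444/4.976536 = 0.001094

Final: 0.001094


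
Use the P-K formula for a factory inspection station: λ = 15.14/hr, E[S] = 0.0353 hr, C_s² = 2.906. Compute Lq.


ρ = λ·E[S] = 15.14·0.0353 = 0.5344
Lq = ρ²(1+C_s²)/(2(1−ρ)) = 0.2856·(1+2.906)/(2·0.4656)
= 0.2856·3.9060/0.9311 = 1.19820

Final: 1.19820


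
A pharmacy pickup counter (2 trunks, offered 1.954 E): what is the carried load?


B(2,1.954) = 0.392563 (Erlang-B)
Carried load = a(1 − B) = 1.954·(1 − 0.392563) = 1.954·0.607437 = 1.1869 E

Final: 1.1869 Erlangs


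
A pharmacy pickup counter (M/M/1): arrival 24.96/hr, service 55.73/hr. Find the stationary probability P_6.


ρ = 24.96/55.73 = 0.4479
P_n = (1−ρ)·ρ^n = (1 − 0.4479)·0.4479^6 = 0.5521·0.008071 = 0.004456

Final: 0.004456


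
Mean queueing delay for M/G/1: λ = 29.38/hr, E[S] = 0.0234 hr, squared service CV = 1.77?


ρ = λ·E[S] = 29.38·0.0234 = 0.6875
E[S²] = E[S]²(1+C_s²) = 0.0234²·(1+1.77) = 0.001517
Wq = λ·E[S²]/(2(1−ρ)) = 29.38·0.001517/(2·0.3125) = 0.07130 hr

Final: 0.07130 hr


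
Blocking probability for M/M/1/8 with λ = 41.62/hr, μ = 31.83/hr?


ρ = λ/μ = 41.62/31.83 = 1.3076
P_K = (1−ρ)ρ^K/(1−ρ^(K+1)) = (-0.3076·8.545225)/(1 − 11.173492)
= -2.628267/-10.173492 = 0.258345

Final: 0.258345


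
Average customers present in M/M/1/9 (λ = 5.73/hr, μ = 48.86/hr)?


ρ = 5.73/48.86 = 0.1173
L = ρ[1 − (K+1)ρ^K + Kρ^(K+1)] / [(1−ρ)(1−ρ^(K+1))]
Numerator: 0.1173·(1 − 10·0.000000004196 + 9·4.921e-10) = 0.117274
Denominator: (0.8827)·(1.000000) = 0.882726
L = 0.117274/0.882726 = 0.1329

Final: 0.1329


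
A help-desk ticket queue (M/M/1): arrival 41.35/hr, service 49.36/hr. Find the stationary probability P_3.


ρ = 41.35/49.36 = 0.8377
P_n = (1−ρ)·ρ^n = (1 − 0.8377)·0.8377^3 = 0.1623·0.587897 = 0.095402

Final: 0.095402


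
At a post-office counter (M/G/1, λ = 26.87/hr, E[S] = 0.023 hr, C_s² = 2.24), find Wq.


ρ = λ·E[S] = 26.87·0.023 = 0.6180
E[S²] = E[S]²(1+C_s²) = 0.023²·(1+2.24) = 0.001714
Wq = λ·E[S²]/(2(1−ρ)) = 26.87·0.001714/(2·0.3820) = 0.06028 hr

Final: 0.06028 hr


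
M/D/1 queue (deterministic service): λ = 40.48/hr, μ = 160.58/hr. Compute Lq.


ρ = 40.48/160.58 = 0.2521
M/D/1: Lq = ρ²/(2(1−ρ)) = 0.06355/(2·0.7479) = 0.04248

Final: 0.04248


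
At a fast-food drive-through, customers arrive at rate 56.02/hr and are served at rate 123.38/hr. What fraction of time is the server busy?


ρ = λ/μ = 56.02/123.38 = 0.4540

Final: 0.4540
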